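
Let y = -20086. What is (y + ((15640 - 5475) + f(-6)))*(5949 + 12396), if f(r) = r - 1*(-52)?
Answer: -181156875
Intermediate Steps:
f(r) = 52 + r (f(r) = r + 52 = 52 + r)
(y + ((15640 - 5475) + f(-6)))*(5949 + 12396) = (-20086 + ((15640 - 5475) + (52 - 6)))*(5949 + 12396) = (-20086 + (10165 + 46))*18345 = (-20086 + 10211)*18345 = -9875*18345 = -181156875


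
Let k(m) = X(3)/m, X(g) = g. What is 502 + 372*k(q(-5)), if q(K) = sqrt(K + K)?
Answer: 502 - 558*I*sqrt(10)/5 ≈ 502.0 - 352.91*I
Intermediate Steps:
q(K) = sqrt(2)*sqrt(K) (q(K) = sqrt(2*K) = sqrt(2)*sqrt(K))
k(m) = 3/m
502 + 372*k(q(-5)) = 502 + 372*(3/((sqrt(2)*sqrt(-5)))) = 502 + 372*(3/((sqrt(2)*(I*sqrt(5))))) = 502 + 372*(3/((I*sqrt(10)))) = 502 + 372*(3*(-I*sqrt(10)/10)) = 502 + 372*(-3*I*sqrt(10)/10) = 502 - 558*I*sqrt(10)/5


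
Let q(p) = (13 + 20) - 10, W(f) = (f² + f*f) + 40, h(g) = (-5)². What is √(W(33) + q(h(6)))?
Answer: 3*√249 ≈ 47.339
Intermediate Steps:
h(g) = 25
W(f) = 40 + 2*f² (W(f) = (f² + f²) + 40 = 2*f² + 40 = 40 + 2*f²)
q(p) = 23 (q(p) = 33 - 10 = 23)
√(W(33) + q(h(6))) = √((40 + 2*33²) + 23) = √((40 + 2*1089) + 23) = √((40 + 2178) + 23) = √(2218 + 23) = √2241 = 3*√249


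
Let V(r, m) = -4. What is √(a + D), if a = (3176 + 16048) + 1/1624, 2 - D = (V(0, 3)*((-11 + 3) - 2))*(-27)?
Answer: 3*√1487626630/812 ≈ 142.50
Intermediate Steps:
D = 1082 (D = 2 - (-4*((-11 + 3) - 2))*(-27) = 2 - (-4*(-8 - 2))*(-27) = 2 - (-4*(-10))*(-27) = 2 - 40*(-27) = 2 - 1*(-1080) = 2 + 1080 = 1082)
a = 31219777/1624 (a = 19224 + 1/1624 = 31219777/1624 ≈ 19224.)
√(a + D) = √(31219777/1624 + 1082) = √(32976945/1624) = 3*√1487626630/812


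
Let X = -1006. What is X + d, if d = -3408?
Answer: -4414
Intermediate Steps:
X + d = -1006 - 3408 = -4414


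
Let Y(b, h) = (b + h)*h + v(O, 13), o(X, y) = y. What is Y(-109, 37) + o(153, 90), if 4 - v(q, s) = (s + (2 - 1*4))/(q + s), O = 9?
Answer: -5141/2 ≈ -2570.5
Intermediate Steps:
v(q, s) = 4 - (-2 + s)/(q + s) (v(q, s) = 4 - (s + (2 - 1*4))/(q + s) = 4 - (s + (2 - 4))/(q + s) = 4 - (s - 2)/(q + s) = 4 - (-2 + s)/(q + s))
Y(b, h) = 7/2 + h*(b + h) (Y(b, h) = (b + h)*h + (2 + 3*13 + 4*9)/(9 + 13) = h*(b + h) + (2 + 39 + 36)/22 = h*(b + h) + (1/22)*77 = h*(b + h) + 7/2 = 7/2 + h*(b + h))
Y(-109, 37) + o(153, 90) = (7/2 + 37² - 109*37) + 90 = (7/2 + 1369 - 4033) + 90 = -5321/2 + 90 = -5141/2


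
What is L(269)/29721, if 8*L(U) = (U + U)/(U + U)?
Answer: 1/237768 ≈ 4.2058e-6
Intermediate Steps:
L(U) = ⅛ (L(U) = ((U + U)/(U + U))/8 = ((2*U)/((2*U)))/8 = ((2*U)*(1/(2*U)))/8 = (⅛)*1 = ⅛)
L(269)/29721 = (⅛)/29721 = (⅛)*(1/29721) = 1/237768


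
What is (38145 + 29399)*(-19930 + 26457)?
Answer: 440859688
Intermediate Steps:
(38145 + 29399)*(-19930 + 26457) = 67544*6527 = 440859688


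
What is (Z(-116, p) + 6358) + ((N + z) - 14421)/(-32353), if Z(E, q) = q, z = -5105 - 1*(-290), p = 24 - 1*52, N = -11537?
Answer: 204825263/32353 ≈ 6331.0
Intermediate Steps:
p = -28 (p = 24 - 52 = -28)
z = -4815 (z = -5105 + 290 = -4815)
(Z(-116, p) + 6358) + ((N + z) - 14421)/(-32353) = (-28 + 6358) + ((-11537 - 4815) - 14421)/(-32353) = 6330 + (-16352 - 14421)*(-1/32353) = 6330 - 30773*(-1/32353) = 6330 + 30773/32353 = 204825263/32353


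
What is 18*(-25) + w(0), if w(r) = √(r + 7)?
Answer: -450 + √7 ≈ -447.35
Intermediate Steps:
w(r) = √(7 + r)
18*(-25) + w(0) = 18*(-25) + √(7 + 0) = -450 + √7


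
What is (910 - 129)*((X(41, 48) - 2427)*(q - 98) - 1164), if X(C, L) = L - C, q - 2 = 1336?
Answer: -2344533884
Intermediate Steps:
q = 1338 (q = 2 + 1336 = 1338)
(910 - 129)*((X(41, 48) - 2427)*(q - 98) - 1164) = (910 - 129)*(((48 - 1*41) - 2427)*(1338 - 98) - 1164) = 781*(((48 - 41) - 2427)*1240 - 1164) = 781*((7 - 2427)*1240 - 1164) = 781*(-2420*1240 - 1164) = 781*(-3000800 - 1164) = 781*(-3001964) = -2344533884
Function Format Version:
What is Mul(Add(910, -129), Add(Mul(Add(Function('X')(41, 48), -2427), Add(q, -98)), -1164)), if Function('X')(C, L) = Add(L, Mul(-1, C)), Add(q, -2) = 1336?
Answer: -2344533884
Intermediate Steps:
q = 1338 (q = Add(2, 1336) = 1338)
Mul(Add(910, -129), Add(Mul(Add(Function('X')(41, 48), -2427), Add(q, -98)), -1164)) = Mul(Add(910, -129), Add(Mul(Add(Add(48, Mul(-1, 41)), -2427), Add(1338, -98)), -1164)) = Mul(781, Add(Mul(Add(Add(48, -41), -2427), 1240), -1164)) = Mul(781, Add(Mul(Add(7, -2427), 1240), -1164)) = Mul(781, Add(Mul(-2420, 1240), -1164)) = Mul(781, Add(-3000800, -1164)) = Mul(781, -3001964) = -2344533884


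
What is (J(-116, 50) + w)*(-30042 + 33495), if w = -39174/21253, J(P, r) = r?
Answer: 3534062628/21253 ≈ 1.6629e+5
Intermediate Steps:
w = -39174/21253 (w = -39174*1/21253 = -39174/21253 ≈ -1.8432)
(J(-116, 50) + w)*(-30042 + 33495) = (50 - 39174/21253)*(-30042 + 33495) = (1023476/21253)*3453 = 3534062628/21253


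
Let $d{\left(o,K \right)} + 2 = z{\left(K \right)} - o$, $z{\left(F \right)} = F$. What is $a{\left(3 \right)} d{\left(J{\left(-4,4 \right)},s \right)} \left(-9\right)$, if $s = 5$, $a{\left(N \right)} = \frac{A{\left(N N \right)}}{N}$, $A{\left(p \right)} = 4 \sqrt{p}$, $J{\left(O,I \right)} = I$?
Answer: $36$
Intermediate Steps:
$a{\left(N \right)} = \frac{4 \sqrt{N^{2}}}{N}$ ($a{\left(N \right)} = \frac{4 \sqrt{N N}}{N} = \frac{4 \sqrt{N^{2}}}{N}$)
$d{\left(o,K \right)} = -2 + K - o$ ($d{\left(o,K \right)} = -2 + \left(K - o\right) = -2 + K - o$)
$a{\left(3 \right)} d{\left(J{\left(-4,4 \right)},s \right)} \left(-9\right) = \frac{4 \sqrt{3^{2}}}{3} \left(-2 + 5 - 4\right) \left(-9\right) = 4 \cdot \frac{1}{3} \sqrt{9} \left(-2 + 5 - 4\right) \left(-9\right) = 4 \cdot \frac{1}{3} \cdot 3 \left(-1\right) \left(-9\right) = 4 \left(-1\right) \left(-9\right) = \left(-4\right) \left(-9\right) = 36$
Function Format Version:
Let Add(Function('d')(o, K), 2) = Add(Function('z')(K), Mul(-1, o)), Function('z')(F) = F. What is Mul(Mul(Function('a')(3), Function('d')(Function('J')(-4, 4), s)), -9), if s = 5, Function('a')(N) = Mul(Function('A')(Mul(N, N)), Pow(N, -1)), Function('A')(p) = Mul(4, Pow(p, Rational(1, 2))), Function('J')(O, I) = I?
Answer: 36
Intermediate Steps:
Function('a')(N) = Mul(4, Pow(N, -1), Pow(Pow(N, 2), Rational(1, 2))) (Function('a')(N) = Mul(Mul(4, Pow(Mul(N, N), Rational(1, 2))), Pow(N, -1)) = Mul(Mul(4, Pow(Pow(N, 2), Rational(1, 2))), Pow(N, -1)) = Mul(4, Pow(N, -1), Pow(Pow(N, 2), Rational(1, 2))))
Function('d')(o, K) = Add(-2, K, Mul(-1, o)) (Function('d')(o, K) = Add(-2, Add(K, Mul(-1, o))) = Add(-2, K, Mul(-1, o)))
Mul(Mul(Function('a')(3), Function('d')(Function('J')(-4, 4), s)), -9) = Mul(Mul(Mul(4, Pow(3, -1), Pow(Pow(3, 2), Rational(1, 2))), Add(-2, 5, Mul(-1, 4))), -9) = Mul(Mul(Mul(4, Rational(1, 3), Pow(9, Rational(1, 2))), Add(-2, 5, -4)), -9) = Mul(Mul(Mul(4, Rational(1, 3), 3), -1), -9) = Mul(Mul(4, -1), -9) = Mul(-4, -9) = 36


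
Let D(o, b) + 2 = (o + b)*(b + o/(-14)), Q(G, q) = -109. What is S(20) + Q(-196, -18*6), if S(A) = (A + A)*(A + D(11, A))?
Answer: 171057/7 ≈ 24437.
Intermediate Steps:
D(o, b) = -2 + (b + o)*(b - o/14) (D(o, b) = -2 + (o + b)*(b + o/(-14)) = -2 + (b + o)*(b + o*(-1/14)) = -2 + (b + o)*(b - o/14))
S(A) = 2*A*(-149/14 + A**2 + 157*A/14) (S(A) = (A + A)*(A + (-2 + A**2 - 1/14*11**2 + (13/14)*A*11)) = (2*A)*(A + (-2 + A**2 - 1/14*121 + 143*A/14)) = (2*A)*(A + (-2 + A**2 - 121/14 + 143*A/14)) = (2*A)*(A + (-149/14 + A**2 + 143*A/14)) = (2*A)*(-149/14 + A**2 + 157*A/14) = 2*A*(-149/14 + A**2 + 157*A/14))
S(20) + Q(-196, -18*6) = (1/7)*20*(-149 + 14*20**2 + 157*20) - 109 = (1/7)*20*(-149 + 14*400 + 3140) - 109 = (1/7)*20*(-149 + 5600 + 3140) - 109 = (1/7)*20*8591 - 109 = 171820/7 - 109 = 171057/7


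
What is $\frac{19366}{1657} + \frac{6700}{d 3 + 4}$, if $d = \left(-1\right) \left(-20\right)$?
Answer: $\frac{3085331}{26512} \approx 116.37$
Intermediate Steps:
$d = 20$
$\frac{19366}{1657} + \frac{6700}{d 3 + 4} = \frac{19366}{1657} + \frac{6700}{20 \cdot 3 + 4} = 19366 \cdot \frac{1}{1657} + \frac{6700}{60 + 4} = \frac{19366}{1657} + \frac{6700}{64} = \frac{19366}{1657} + 6700 \cdot \frac{1}{64} = \frac{19366}{1657} + \frac{1675}{16} = \frac{3085331}{26512}$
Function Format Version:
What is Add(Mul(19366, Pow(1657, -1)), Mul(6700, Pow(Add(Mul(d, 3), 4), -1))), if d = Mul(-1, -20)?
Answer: Rational(3085331, 26512) ≈ 116.37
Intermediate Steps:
d = 20
Add(Mul(19366, Pow(1657, -1)), Mul(6700, Pow(Add(Mul(d, 3), 4), -1))) = Add(Mul(19366, Pow(1657, -1)), Mul(6700, Pow(Add(Mul(20, 3), 4), -1))) = Add(Mul(19366, Rational(1, 1657)), Mul(6700, Pow(Add(60, 4), -1))) = Add(Rational(19366, 1657), Mul(6700, Pow(64, -1))) = Add(Rational(19366, 1657), Mul(6700, Rational(1, 64))) = Add(Rational(19366, 1657), Rational(1675, 16)) = Rational(3085331, 26512)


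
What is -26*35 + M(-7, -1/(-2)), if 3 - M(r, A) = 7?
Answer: -914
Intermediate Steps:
M(r, A) = -4 (M(r, A) = 3 - 1*7 = 3 - 7 = -4)
-26*35 + M(-7, -1/(-2)) = -26*35 - 4 = -910 - 4 = -914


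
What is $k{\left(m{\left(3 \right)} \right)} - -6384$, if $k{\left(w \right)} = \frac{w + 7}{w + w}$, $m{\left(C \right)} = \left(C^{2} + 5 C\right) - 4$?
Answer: $\frac{255387}{40} \approx 6384.7$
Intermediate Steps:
$m{\left(C \right)} = -4 + C^{2} + 5 C$
$k{\left(w \right)} = \frac{7 + w}{2 w}$
$k{\left(m{\left(3 \right)} \right)} - -6384 = \frac{7 + \left(-4 + 3^{2} + 5 \cdot 3\right)}{2 \left(-4 + 3^{2} + 5 \cdot 3\right)} - -6384 = \frac{7 + \left(-4 + 9 + 15\right)}{2 \left(-4 + 9 + 15\right)} + 6384 = \frac{7 + 20}{2 \cdot 20} + 6384 = \frac{1}{2} \cdot \frac{1}{20} \cdot 27 + 6384 = \frac{27}{40} + 6384 = \frac{255387}{40}$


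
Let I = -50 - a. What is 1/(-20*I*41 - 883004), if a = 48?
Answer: -1/802644 ≈ -1.2459e-6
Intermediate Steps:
I = -98 (I = -50 - 1*48 = -50 - 48 = -98)
1/(-20*I*41 - 883004) = 1/(-20*(-98)*41 - 883004) = 1/(1960*41 - 883004) = 1/(80360 - 883004) = 1/(-802644) = -1/802644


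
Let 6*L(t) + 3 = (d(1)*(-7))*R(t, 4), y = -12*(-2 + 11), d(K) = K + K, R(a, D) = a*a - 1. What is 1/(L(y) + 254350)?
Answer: 6/1362815 ≈ 4.4027e-6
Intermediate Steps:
R(a, D) = -1 + a² (R(a, D) = a² - 1 = -1 + a²)
d(K) = 2*K
y = -108 (y = -12*9 = -108)
L(t) = 11/6 - 7*t²/3 (L(t) = -½ + (((2*1)*(-7))*(-1 + t²))/6 = -½ + ((2*(-7))*(-1 + t²))/6 = -½ + (-14*(-1 + t²))/6 = -½ + (14 - 14*t²)/6 = -½ + (7/3 - 7*t²/3) = 11/6 - 7*t²/3)
1/(L(y) + 254350) = 1/((11/6 - 7/3*(-108)²) + 254350) = 1/((11/6 - 7/3*11664) + 254350) = 1/((11/6 - 27216) + 254350) = 1/(-163285/6 + 254350) = 1/(1362815/6) = 6/1362815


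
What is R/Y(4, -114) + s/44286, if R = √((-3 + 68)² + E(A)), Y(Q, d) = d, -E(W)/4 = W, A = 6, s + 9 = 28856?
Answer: 28847/44286 - √4201/114 ≈ 0.082826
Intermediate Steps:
s = 28847 (s = -9 + 28856 = 28847)
E(W) = -4*W
R = √4201 (R = √((-3 + 68)² - 4*6) = √(65² - 24) = √(4225 - 24) = √4201 ≈ 64.815)
R/Y(4, -114) + s/44286 = √4201/(-114) + 28847/44286 = √4201*(-1/114) + 28847*(1/44286) = -√4201/114 + 28847/44286 = 28847/44286 - √4201/114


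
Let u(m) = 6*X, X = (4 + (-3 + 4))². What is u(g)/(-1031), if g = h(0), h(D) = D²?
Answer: -150/1031 ≈ -0.14549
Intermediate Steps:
X = 25 (X = (4 + 1)² = 5² = 25)
g = 0 (g = 0² = 0)
u(m) = 150 (u(m) = 6*25 = 150)
u(g)/(-1031) = 150/(-1031) = 150*(-1/1031) = -150/1031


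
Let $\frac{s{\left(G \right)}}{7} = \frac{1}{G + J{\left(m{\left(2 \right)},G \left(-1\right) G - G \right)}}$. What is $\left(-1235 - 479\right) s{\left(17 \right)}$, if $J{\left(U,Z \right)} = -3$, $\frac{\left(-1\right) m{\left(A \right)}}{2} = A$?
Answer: $-857$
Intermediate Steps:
$m{\left(A \right)} = - 2 A$
$s{\left(G \right)} = \frac{7}{-3 + G}$ ($s{\left(G \right)} = \frac{7}{G - 3} = \frac{7}{-3 + G}$)
$\left(-1235 - 479\right) s{\left(17 \right)} = \left(-1235 - 479\right) \frac{7}{-3 + 17} = - 1714 \cdot \frac{7}{14} = - 1714 \cdot 7 \cdot \frac{1}{14} = \left(-1714\right) \frac{1}{2} = -857$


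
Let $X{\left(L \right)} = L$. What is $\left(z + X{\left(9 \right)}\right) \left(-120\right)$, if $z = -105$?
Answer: $11520$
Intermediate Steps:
$\left(z + X{\left(9 \right)}\right) \left(-120\right) = \left(-105 + 9\right) \left(-120\right) = \left(-96\right) \left(-120\right) = 11520$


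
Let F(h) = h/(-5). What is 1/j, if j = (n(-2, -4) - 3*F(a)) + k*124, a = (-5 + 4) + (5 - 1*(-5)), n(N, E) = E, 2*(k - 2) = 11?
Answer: 5/4657 ≈ 0.0010737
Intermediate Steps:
k = 15/2 (k = 2 + (½)*11 = 2 + 11/2 = 15/2 ≈ 7.5000)
a = 9 (a = -1 + (5 + 5) = -1 + 10 = 9)
F(h) = -h/5 (F(h) = h*(-⅕) = -h/5)
j = 4657/5 (j = (-4 - (-3)*9/5) + (15/2)*124 = (-4 - 3*(-9/5)) + 930 = (-4 + 27/5) + 930 = 7/5 + 930 = 4657/5 ≈ 931.40)
1/j = 1/(4657/5) = 5/4657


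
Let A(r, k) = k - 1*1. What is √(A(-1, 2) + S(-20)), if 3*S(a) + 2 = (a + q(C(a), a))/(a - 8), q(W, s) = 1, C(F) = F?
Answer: √987/42 ≈ 0.74801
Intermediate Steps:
A(r, k) = -1 + k (A(r, k) = k - 1 = -1 + k)
S(a) = -⅔ + (1 + a)/(3*(-8 + a)) (S(a) = -⅔ + ((a + 1)/(a - 8))/3 = -⅔ + ((1 + a)/(-8 + a))/3 = -⅔ + (1 + a)/(3*(-8 + a)))
√(A(-1, 2) + S(-20)) = √((-1 + 2) + (17 - 1*(-20))/(3*(-8 - 20))) = √(1 + (⅓)*(17 + 20)/(-28)) = √(1 + (⅓)*(-1/28)*37) = √(1 - 37/84) = √(47/84) = √987/42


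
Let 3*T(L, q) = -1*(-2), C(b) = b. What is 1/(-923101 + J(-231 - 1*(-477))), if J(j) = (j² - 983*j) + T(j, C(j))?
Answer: -3/3313207 ≈ -9.0547e-7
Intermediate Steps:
T(L, q) = ⅔ (T(L, q) = (-1*(-2))/3 = (⅓)*2 = ⅔)
J(j) = ⅔ + j² - 983*j (J(j) = (j² - 983*j) + ⅔ = ⅔ + j² - 983*j)
1/(-923101 + J(-231 - 1*(-477))) = 1/(-923101 + (⅔ + (-231 - 1*(-477))² - 983*(-231 - 1*(-477)))) = 1/(-923101 + (⅔ + (-231 + 477)² - 983*(-231 + 477))) = 1/(-923101 + (⅔ + 246² - 983*246)) = 1/(-923101 + (⅔ + 60516 - 241818)) = 1/(-923101 - 543904/3) = 1/(-3313207/3) = -3/3313207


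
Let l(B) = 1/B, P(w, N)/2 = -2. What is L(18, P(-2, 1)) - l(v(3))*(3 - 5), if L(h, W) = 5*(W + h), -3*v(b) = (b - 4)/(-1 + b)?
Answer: 82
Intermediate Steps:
v(b) = -(-4 + b)/(3*(-1 + b)) (v(b) = -(b - 4)/(3*(-1 + b)) = -(-4 + b)/(3*(-1 + b)))
P(w, N) = -4 (P(w, N) = 2*(-2) = -4)
L(h, W) = 5*W + 5*h
L(18, P(-2, 1)) - l(v(3))*(3 - 5) = (5*(-4) + 5*18) - (3 - 5)/((4 - 1*3)/(3*(-1 + 3))) = (-20 + 90) - (-2)/((⅓)*(4 - 3)/2) = 70 - (-2)/((⅓)*(½)*1) = 70 - (-2)/⅙ = 70 - 6*(-2) = 70 - 1*(-12) = 70 + 12 = 82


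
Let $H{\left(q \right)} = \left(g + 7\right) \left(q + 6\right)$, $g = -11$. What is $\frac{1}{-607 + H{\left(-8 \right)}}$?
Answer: $- \frac{1}{599} \approx -0.0016694$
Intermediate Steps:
$H{\left(q \right)} = -24 - 4 q$ ($H{\left(q \right)} = \left(-11 + 7\right) \left(q + 6\right) = - 4 \left(6 + q\right) = -24 - 4 q$)
$\frac{1}{-607 + H{\left(-8 \right)}} = \frac{1}{-607 - -8} = \frac{1}{-607 + \left(-24 + 32\right)} = \frac{1}{-607 + 8} = \frac{1}{-599} = - \frac{1}{599}$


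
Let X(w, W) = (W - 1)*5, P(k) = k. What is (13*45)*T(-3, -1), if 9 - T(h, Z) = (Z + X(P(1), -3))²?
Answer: -252720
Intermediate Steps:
X(w, W) = -5 + 5*W (X(w, W) = (-1 + W)*5 = -5 + 5*W)
T(h, Z) = 9 - (-20 + Z)² (T(h, Z) = 9 - (Z + (-5 + 5*(-3)))² = 9 - (Z + (-5 - 15))² = 9 - (Z - 20)² = 9 - (-20 + Z)²)
(13*45)*T(-3, -1) = (13*45)*(9 - (-20 - 1)²) = 585*(9 - 1*(-21)²) = 585*(9 - 1*441) = 585*(9 - 441) = 585*(-432) = -252720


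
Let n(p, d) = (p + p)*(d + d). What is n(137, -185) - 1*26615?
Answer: -127995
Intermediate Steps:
n(p, d) = 4*d*p (n(p, d) = (2*p)*(2*d) = 4*d*p)
n(137, -185) - 1*26615 = 4*(-185)*137 - 1*26615 = -101380 - 26615 = -127995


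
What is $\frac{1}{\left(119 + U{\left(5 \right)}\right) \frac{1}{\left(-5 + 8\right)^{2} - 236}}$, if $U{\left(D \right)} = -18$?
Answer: $- \frac{227}{101} \approx -2.2475$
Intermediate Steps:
$\frac{1}{\left(119 + U{\left(5 \right)}\right) \frac{1}{\left(-5 + 8\right)^{2} - 236}} = \frac{1}{\left(119 - 18\right) \frac{1}{\left(-5 + 8\right)^{2} - 236}} = \frac{1}{101 \frac{1}{3^{2} - 236}} = \frac{1}{101 \frac{1}{9 - 236}} = \frac{1}{101 \frac{1}{-227}} = \frac{1}{101 \left(- \frac{1}{227}\right)} = \frac{1}{- \frac{101}{227}} = - \frac{227}{101}$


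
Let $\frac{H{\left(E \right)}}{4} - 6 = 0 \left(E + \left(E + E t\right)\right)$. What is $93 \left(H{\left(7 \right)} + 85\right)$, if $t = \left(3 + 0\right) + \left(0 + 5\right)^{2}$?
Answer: $10137$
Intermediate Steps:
$t = 28$ ($t = 3 + 5^{2} = 3 + 25 = 28$)
$H{\left(E \right)} = 24$ ($H{\left(E \right)} = 24 + 4 \cdot 0 \left(E + \left(E + E 28\right)\right) = 24 + 4 \cdot 0 \left(E + \left(E + 28 E\right)\right) = 24 + 4 \cdot 0 \left(E + 29 E\right) = 24 + 4 \cdot 0 \cdot 30 E = 24 + 4 \cdot 0 = 24 + 0 = 24$)
$93 \left(H{\left(7 \right)} + 85\right) = 93 \left(24 + 85\right) = 93 \cdot 109 = 10137$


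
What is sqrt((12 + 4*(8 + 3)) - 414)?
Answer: I*sqrt(358) ≈ 18.921*I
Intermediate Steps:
sqrt((12 + 4*(8 + 3)) - 414) = sqrt((12 + 4*11) - 414) = sqrt((12 + 44) - 414) = sqrt(56 - 414) = sqrt(-358) = I*sqrt(358)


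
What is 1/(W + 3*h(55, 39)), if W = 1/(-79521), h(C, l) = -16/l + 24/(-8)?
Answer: -79521/813562 ≈ -0.097744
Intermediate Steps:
h(C, l) = -3 - 16/l (h(C, l) = -16/l + 24*(-⅛) = -16/l - 3 = -3 - 16/l)
W = -1/79521 ≈ -1.2575e-5
1/(W + 3*h(55, 39)) = 1/(-1/79521 + 3*(-3 - 16/39)) = 1/(-1/79521 + 3*(-133/39)) = 1/(-1/79521 - 133/13) = 1/(-813562/79521) = -79521/813562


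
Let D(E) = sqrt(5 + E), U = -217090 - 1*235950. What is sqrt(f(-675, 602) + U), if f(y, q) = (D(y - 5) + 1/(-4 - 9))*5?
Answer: 5*sqrt(-3062553 + 507*I*sqrt(3))/13 ≈ 0.096499 + 673.08*I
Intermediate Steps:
U = -453040 (U = -217090 - 235950 = -453040)
f(y, q) = -5/13 + 5*sqrt(y) (f(y, q) = (sqrt(5 + (y - 5)) + 1/(-4 - 9))*5 = (sqrt(5 + (-5 + y)) + 1/(-13))*5 = (sqrt(y) - 1/13)*5 = (-1/13 + sqrt(y))*5 = -5/13 + 5*sqrt(y))
sqrt(f(-675, 602) + U) = sqrt((-5/13 + 5*sqrt(-675)) - 453040) = sqrt((-5/13 + 5*(15*I*sqrt(3))) - 453040) = sqrt((-5/13 + 75*I*sqrt(3)) - 453040) = sqrt(-5889525/13 + 75*I*sqrt(3))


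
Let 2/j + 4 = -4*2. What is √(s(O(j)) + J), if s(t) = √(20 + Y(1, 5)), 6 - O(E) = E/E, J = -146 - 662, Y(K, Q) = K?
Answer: √(-808 + √21) ≈ 28.345*I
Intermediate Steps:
J = -808
j = -⅙ (j = 2/(-4 - 4*2) = 2/(-4 - 8) = 2/(-12) = 2*(-1/12) = -⅙ ≈ -0.16667)
O(E) = 5 (O(E) = 6 - E/E = 6 - 1*1 = 6 - 1 = 5)
s(t) = √21 (s(t) = √(20 + 1) = √21)
√(s(O(j)) + J) = √(√21 - 808) = √(-808 + √21)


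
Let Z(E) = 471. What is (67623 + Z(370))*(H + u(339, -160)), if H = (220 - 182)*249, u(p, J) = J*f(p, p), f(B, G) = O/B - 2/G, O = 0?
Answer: 72813776724/113 ≈ 6.4437e+8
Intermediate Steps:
f(B, G) = -2/G (f(B, G) = 0/B - 2/G = 0 - 2/G = -2/G)
u(p, J) = -2*J/p (u(p, J) = J*(-2/p) = -2*J/p)
H = 9462 (H = 38*249 = 9462)
(67623 + Z(370))*(H + u(339, -160)) = (67623 + 471)*(9462 - 2*(-160)/339) = 68094*(9462 - 2*(-160)*1/339) = 68094*(9462 + 320/339) = 68094*(3207938/339) = 72813776724/113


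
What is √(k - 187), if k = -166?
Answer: I*√353 ≈ 18.788*I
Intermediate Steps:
√(k - 187) = √(-166 - 187) = √(-353) = I*√353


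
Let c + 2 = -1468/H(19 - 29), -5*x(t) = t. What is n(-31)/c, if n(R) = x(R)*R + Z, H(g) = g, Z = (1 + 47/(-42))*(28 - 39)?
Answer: -40087/30408 ≈ -1.3183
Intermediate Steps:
x(t) = -t/5
Z = 55/42 (Z = (1 + 47*(-1/42))*(-11) = (1 - 47/42)*(-11) = -5/42*(-11) = 55/42 ≈ 1.3095)
n(R) = 55/42 - R²/5 (n(R) = (-R/5)*R + 55/42 = -R²/5 + 55/42 = 55/42 - R²/5)
c = 724/5 (c = -2 - 1468/(19 - 29) = -2 - 1468/(-10) = -2 - 1468*(-⅒) = -2 + 734/5 = 724/5 ≈ 144.80)
n(-31)/c = (55/42 - ⅕*(-31)²)/(724/5) = (55/42 - ⅕*961)*(5/724) = (55/42 - 961/5)*(5/724) = -40087/210*5/724 = -40087/30408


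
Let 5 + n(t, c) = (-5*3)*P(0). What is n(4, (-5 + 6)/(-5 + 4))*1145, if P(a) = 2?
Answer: -40075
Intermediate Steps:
n(t, c) = -35 (n(t, c) = -5 - 5*3*2 = -5 - 15*2 = -5 - 30 = -35)
n(4, (-5 + 6)/(-5 + 4))*1145 = -35*1145 = -40075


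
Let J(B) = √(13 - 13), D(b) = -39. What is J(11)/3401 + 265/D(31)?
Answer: -265/39 ≈ -6.7949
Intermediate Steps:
J(B) = 0 (J(B) = √0 = 0)
J(11)/3401 + 265/D(31) = 0/3401 + 265/(-39) = 0*(1/3401) + 265*(-1/39) = 0 - 265/39 = -265/39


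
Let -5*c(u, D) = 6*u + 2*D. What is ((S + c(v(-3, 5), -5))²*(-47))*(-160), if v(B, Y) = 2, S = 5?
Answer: 795616/5 ≈ 1.5912e+5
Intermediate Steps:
c(u, D) = -6*u/5 - 2*D/5 (c(u, D) = -(6*u + 2*D)/5 = -(2*D + 6*u)/5 = -6*u/5 - 2*D/5)
((S + c(v(-3, 5), -5))²*(-47))*(-160) = ((5 + (-6/5*2 - ⅖*(-5)))²*(-47))*(-160) = ((5 + (-12/5 + 2))²*(-47))*(-160) = ((5 - ⅖)²*(-47))*(-160) = ((23/5)²*(-47))*(-160) = ((529/25)*(-47))*(-160) = -24863/25*(-160) = 795616/5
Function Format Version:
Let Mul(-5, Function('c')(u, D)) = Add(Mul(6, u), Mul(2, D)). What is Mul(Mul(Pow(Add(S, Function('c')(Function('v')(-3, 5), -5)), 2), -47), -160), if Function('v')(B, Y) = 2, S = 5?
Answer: Rational(795616, 5) ≈ 1.5912e+5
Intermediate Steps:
Function('c')(u, D) = Add(Mul(Rational(-6, 5), u), Mul(Rational(-2, 5), D)) (Function('c')(u, D) = Mul(Rational(-1, 5), Add(Mul(6, u), Mul(2, D))) = Mul(Rational(-1, 5), Add(Mul(2, D), Mul(6, u))) = Add(Mul(Rational(-6, 5), u), Mul(Rational(-2, 5), D)))
Mul(Mul(Pow(Add(S, Function('c')(Function('v')(-3, 5), -5)), 2), -47), -160) = Mul(Mul(Pow(Add(5, Add(Mul(Rational(-6, 5), 2), Mul(Rational(-2, 5), -5))), 2), -47), -160) = Mul(Mul(Pow(Add(5, Add(Rational(-12, 5), 2)), 2), -47), -160) = Mul(Mul(Pow(Add(5, Rational(-2, 5)), 2), -47), -160) = Mul(Mul(Pow(Rational(23, 5), 2), -47), -160) = Mul(Mul(Rational(529, 25), -47), -160) = Mul(Rational(-24863, 25), -160) = Rational(795616, 5)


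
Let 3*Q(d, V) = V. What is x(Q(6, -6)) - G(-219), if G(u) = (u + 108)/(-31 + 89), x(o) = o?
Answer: -5/58 ≈ -0.086207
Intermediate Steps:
Q(d, V) = V/3
G(u) = 54/29 + u/58 (G(u) = (108 + u)/58 = (108 + u)*(1/58) = 54/29 + u/58)
x(Q(6, -6)) - G(-219) = (⅓)*(-6) - (54/29 + (1/58)*(-219)) = -2 - (54/29 - 219/58) = -2 - 1*(-111/58) = -2 + 111/58 = -5/58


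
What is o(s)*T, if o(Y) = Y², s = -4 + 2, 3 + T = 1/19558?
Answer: -117346/9779 ≈ -12.000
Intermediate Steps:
T = -58673/19558 (T = -3 + 1/19558 = -58673/19558 ≈ -3.0000)
s = -2
o(s)*T = (-2)²*(-58673/19558) = 4*(-58673/19558) = -117346/9779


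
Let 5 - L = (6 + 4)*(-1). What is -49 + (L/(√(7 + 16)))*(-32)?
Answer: -49 - 480*√23/23 ≈ -149.09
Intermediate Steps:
L = 15 (L = 5 - (6 + 4)*(-1) = 5 - 10*(-1) = 5 - 1*(-10) = 5 + 10 = 15)
-49 + (L/(√(7 + 16)))*(-32) = -49 + (15/(√(7 + 16)))*(-32) = -49 + (15/(√23))*(-32) = -49 + (15*(√23/23))*(-32) = -49 + (15*√23/23)*(-32) = -49 - 480*√23/23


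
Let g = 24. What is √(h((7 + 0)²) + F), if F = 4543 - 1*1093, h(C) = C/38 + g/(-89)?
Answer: √39472502318/3382 ≈ 58.745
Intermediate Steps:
h(C) = -24/89 + C/38 (h(C) = C/38 + 24/(-89) = C*(1/38) + 24*(-1/89) = C/38 - 24/89 = -24/89 + C/38)
F = 3450 (F = 4543 - 1093 = 3450)
√(h((7 + 0)²) + F) = √((-24/89 + (7 + 0)²/38) + 3450) = √((-24/89 + (1/38)*7²) + 3450) = √((-24/89 + (1/38)*49) + 3450) = √((-24/89 + 49/38) + 3450) = √(3449/3382 + 3450) = √(11671349/3382) = √39472502318/3382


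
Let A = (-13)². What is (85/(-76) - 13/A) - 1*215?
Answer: -213601/988 ≈ -216.20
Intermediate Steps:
A = 169
(85/(-76) - 13/A) - 1*215 = (85/(-76) - 13/169) - 1*215 = (85*(-1/76) - 13*1/169) - 215 = (-85/76 - 1/13) - 215 = -1181/988 - 215 = -213601/988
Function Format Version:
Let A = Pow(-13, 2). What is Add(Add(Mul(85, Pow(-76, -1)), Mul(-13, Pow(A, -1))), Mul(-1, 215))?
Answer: Rational(-213601, 988) ≈ -216.20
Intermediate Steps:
A = 169
Add(Add(Mul(85, Pow(-76, -1)), Mul(-13, Pow(A, -1))), Mul(-1, 215)) = Add(Add(Mul(85, Pow(-76, -1)), Mul(-13, Pow(169, -1))), Mul(-1, 215)) = Add(Add(Mul(85, Rational(-1, 76)), Mul(-13, Rational(1, 169))), -215) = Add(Add(Rational(-85, 76), Rational(-1, 13)), -215) = Add(Rational(-1181, 988), -215) = Rational(-213601, 988)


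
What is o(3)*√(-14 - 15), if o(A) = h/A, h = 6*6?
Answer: 12*I*√29 ≈ 64.622*I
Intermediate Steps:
h = 36
o(A) = 36/A
o(3)*√(-14 - 15) = (36/3)*√(-14 - 15) = (36*(⅓))*√(-29) = 12*(I*√29) = 12*I*√29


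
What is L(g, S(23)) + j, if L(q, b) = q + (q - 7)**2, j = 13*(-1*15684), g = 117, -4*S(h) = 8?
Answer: -191675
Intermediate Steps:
S(h) = -2 (S(h) = -1/4*8 = -2)
j = -203892 (j = 13*(-15684) = -203892)
L(q, b) = q + (-7 + q)**2
L(g, S(23)) + j = (117 + (-7 + 117)**2) - 203892 = (117 + 110**2) - 203892 = (117 + 12100) - 203892 = 12217 - 203892 = -191675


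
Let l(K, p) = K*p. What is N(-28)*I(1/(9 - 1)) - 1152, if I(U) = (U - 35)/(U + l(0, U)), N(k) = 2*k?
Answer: 14472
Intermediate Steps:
I(U) = (-35 + U)/U (I(U) = (U - 35)/(U + 0*U) = (-35 + U)/(U + 0) = (-35 + U)/U)
N(-28)*I(1/(9 - 1)) - 1152 = (2*(-28))*((-35 + 1/(9 - 1))/(1/(9 - 1))) - 1152 = -56*(-35 + 1/8)/(1/8) - 1152 = -56*(-35 + ⅛)/⅛ - 1152 = -448*(-279)/8 - 1152 = -56*(-279) - 1152 = 15624 - 1152 = 14472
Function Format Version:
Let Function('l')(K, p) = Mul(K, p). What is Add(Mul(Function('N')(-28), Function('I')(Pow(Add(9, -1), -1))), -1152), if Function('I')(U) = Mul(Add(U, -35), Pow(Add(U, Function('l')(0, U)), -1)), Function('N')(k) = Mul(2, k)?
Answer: 14472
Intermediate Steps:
Function('I')(U) = Mul(Pow(U, -1), Add(-35, U)) (Function('I')(U) = Mul(Add(U, -35), Pow(Add(U, Mul(0, U)), -1)) = Mul(Add(-35, U), Pow(Add(U, 0), -1)) = Mul(Add(-35, U), Pow(U, -1)) = Mul(Pow(U, -1), Add(-35, U)))
Add(Mul(Function('N')(-28), Function('I')(Pow(Add(9, -1), -1))), -1152) = Add(Mul(Mul(2, -28), Mul(Pow(Pow(Add(9, -1), -1), -1), Add(-35, Pow(Add(9, -1), -1)))), -1152) = Add(Mul(-56, Mul(Pow(Pow(8, -1), -1), Add(-35, Pow(8, -1)))), -1152) = Add(Mul(-56, Mul(Pow(Rational(1, 8), -1), Add(-35, Rational(1, 8)))), -1152) = Add(Mul(-56, Mul(8, Rational(-279, 8))), -1152) = Add(Mul(-56, -279), -1152) = Add(15624, -1152) = 14472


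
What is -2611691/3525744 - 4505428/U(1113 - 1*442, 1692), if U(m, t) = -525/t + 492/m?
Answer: -6011577960830256341/564341161872 ≈ -1.0652e+7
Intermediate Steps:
-2611691/3525744 - 4505428/U(1113 - 1*442, 1692) = -2611691/3525744 - 4505428/(-525/1692 + 492/(1113 - 1*442)) = -2611691*1/3525744 - 4505428/(-525*1/1692 + 492/(1113 - 442)) = -2611691/3525744 - 4505428/(-175/564 + 492/671) = -2611691/3525744 - 4505428/160063/378444 = -2611691/3525744 - 4505428*378444/160063 = -2611691/3525744 - 1705052194032/160063 = -6011577960830256341/564341161872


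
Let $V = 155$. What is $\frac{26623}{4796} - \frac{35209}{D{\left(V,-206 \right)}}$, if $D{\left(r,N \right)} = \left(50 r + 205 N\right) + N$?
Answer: $\frac{546153871}{83177028} \approx 6.5662$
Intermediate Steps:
$D{\left(r,N \right)} = 50 r + 206 N$
$\frac{26623}{4796} - \frac{35209}{D{\left(V,-206 \right)}} = \frac{26623}{4796} - \frac{35209}{50 \cdot 155 + 206 \left(-206\right)} = 26623 \cdot \frac{1}{4796} - \frac{35209}{7750 - 42436} = \frac{26623}{4796} - \frac{35209}{-34686} = \frac{26623}{4796} - - \frac{35209}{34686} = \frac{26623}{4796} + \frac{35209}{34686} = \frac{546153871}{83177028}$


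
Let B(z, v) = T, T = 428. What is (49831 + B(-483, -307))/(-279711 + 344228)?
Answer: 50259/64517 ≈ 0.77900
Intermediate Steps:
B(z, v) = 428
(49831 + B(-483, -307))/(-279711 + 344228) = (49831 + 428)/(-279711 + 344228) = 50259/64517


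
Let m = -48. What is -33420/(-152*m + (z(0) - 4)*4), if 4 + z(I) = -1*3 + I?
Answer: -8355/1813 ≈ -4.6084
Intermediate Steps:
z(I) = -7 + I (z(I) = -4 + (-1*3 + I) = -4 + (-3 + I) = -7 + I)
-33420/(-152*m + (z(0) - 4)*4) = -33420/(-152*(-48) + ((-7 + 0) - 4)*4) = -33420/(7296 + (-7 - 4)*4) = -33420/(7296 - 11*4) = -33420/(7296 - 44) = -33420/7252 = -33420*1/7252 = -8355/1813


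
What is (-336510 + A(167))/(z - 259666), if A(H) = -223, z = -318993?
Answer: 336733/578659 ≈ 0.58192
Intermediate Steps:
(-336510 + A(167))/(z - 259666) = (-336510 - 223)/(-318993 - 259666) = -336733/(-578659) = -336733*(-1/578659) = 336733/578659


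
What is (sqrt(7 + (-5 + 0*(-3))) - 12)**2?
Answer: (12 - sqrt(2))**2 ≈ 112.06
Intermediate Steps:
(sqrt(7 + (-5 + 0*(-3))) - 12)**2 = (sqrt(7 + (-5 + 0)) - 12)**2 = (sqrt(7 - 5) - 12)**2 = (sqrt(2) - 12)**2 = (-12 + sqrt(2))**2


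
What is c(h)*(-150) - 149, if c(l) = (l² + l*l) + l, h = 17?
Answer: -89399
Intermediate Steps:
c(l) = l + 2*l² (c(l) = (l² + l²) + l = 2*l² + l = l + 2*l²)
c(h)*(-150) - 149 = (17*(1 + 2*17))*(-150) - 149 = (17*(1 + 34))*(-150) - 149 = (17*35)*(-150) - 149 = 595*(-150) - 149 = -89250 - 149 = -89399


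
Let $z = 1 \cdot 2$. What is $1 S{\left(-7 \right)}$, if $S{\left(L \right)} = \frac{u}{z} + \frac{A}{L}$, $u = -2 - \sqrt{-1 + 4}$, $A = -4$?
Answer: $- \frac{3}{7} - \frac{\sqrt{3}}{2} \approx -1.2946$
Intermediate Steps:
$z = 2$
$u = -2 - \sqrt{3} \approx -3.7321$
$S{\left(L \right)} = -1 - \frac{4}{L} - \frac{\sqrt{3}}{2}$ ($S{\left(L \right)} = \frac{-2 - \sqrt{3}}{2} - \frac{4}{L} = \left(-2 - \sqrt{3}\right) \frac{1}{2} - \frac{4}{L} = \left(-1 - \frac{\sqrt{3}}{2}\right) - \frac{4}{L} = -1 - \frac{4}{L} - \frac{\sqrt{3}}{2}$)
$1 S{\left(-7 \right)} = 1 \left(-1 - \frac{4}{-7} - \frac{\sqrt{3}}{2}\right) = 1 \left(-1 - - \frac{4}{7} - \frac{\sqrt{3}}{2}\right) = 1 \left(-1 + \frac{4}{7} - \frac{\sqrt{3}}{2}\right) = 1 \left(- \frac{3}{7} - \frac{\sqrt{3}}{2}\right) = - \frac{3}{7} - \frac{\sqrt{3}}{2}$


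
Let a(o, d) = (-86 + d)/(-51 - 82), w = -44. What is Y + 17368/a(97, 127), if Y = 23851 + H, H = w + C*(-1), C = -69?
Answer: -1331028/41 ≈ -32464.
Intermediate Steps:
a(o, d) = 86/133 - d/133 (a(o, d) = (-86 + d)/(-133) = (-86 + d)*(-1/133) = 86/133 - d/133)
H = 25 (H = -44 - 69*(-1) = -44 + 69 = 25)
Y = 23876 (Y = 23851 + 25 = 23876)
Y + 17368/a(97, 127) = 23876 + 17368/(86/133 - 1/133*127) = 23876 + 17368/(86/133 - 127/133) = 23876 + 17368/(-41/133) = 23876 + 17368*(-133/41) = 23876 - 2309944/41 = -1331028/41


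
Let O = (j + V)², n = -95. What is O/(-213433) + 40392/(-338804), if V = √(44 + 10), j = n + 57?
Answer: -2282128532/18077988533 + 228*√6/213433 ≈ -0.12362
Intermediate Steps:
j = -38 (j = -95 + 57 = -38)
V = 3*√6 (V = √54 = 3*√6 ≈ 7.3485)
O = (-38 + 3*√6)² ≈ 939.52
O/(-213433) + 40392/(-338804) = (1498 - 228*√6)/(-213433) + 40392/(-338804) = (1498 - 228*√6)*(-1/213433) + 40392*(-1/338804) = (-1498/213433 + 228*√6/213433) - 10098/84701 = -2282128532/18077988533 + 228*√6/213433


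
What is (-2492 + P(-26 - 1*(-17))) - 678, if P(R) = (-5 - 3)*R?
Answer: -3098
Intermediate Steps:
P(R) = -8*R
(-2492 + P(-26 - 1*(-17))) - 678 = (-2492 - 8*(-26 - 1*(-17))) - 678 = (-2492 - 8*(-26 + 17)) - 678 = (-2492 - 8*(-9)) - 678 = (-2492 + 72) - 678 = -2420 - 678 = -3098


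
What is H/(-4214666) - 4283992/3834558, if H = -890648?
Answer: -3660088503272/4040345306907 ≈ -0.90588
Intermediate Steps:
H/(-4214666) - 4283992/3834558 = -890648/(-4214666) - 4283992/3834558 = -890648*(-1/4214666) - 4283992*1/3834558 = 445324/2107333 - 2141996/1917279 = -3660088503272/4040345306907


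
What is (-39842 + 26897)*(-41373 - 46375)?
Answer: 1135897860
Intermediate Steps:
(-39842 + 26897)*(-41373 - 46375) = -12945*(-87748) = 1135897860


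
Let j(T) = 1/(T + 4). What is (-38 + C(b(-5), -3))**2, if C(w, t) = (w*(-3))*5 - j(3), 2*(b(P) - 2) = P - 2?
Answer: 47961/196 ≈ 244.70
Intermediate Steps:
b(P) = 1 + P/2 (b(P) = 2 + (P - 2)/2 = 2 + (-2 + P)/2 = 2 + (-1 + P/2) = 1 + P/2)
j(T) = 1/(4 + T)
C(w, t) = -1/7 - 15*w (C(w, t) = (w*(-3))*5 - 1/(4 + 3) = -3*w*5 - 1/7 = -15*w - 1*1/7 = -15*w - 1/7 = -1/7 - 15*w)
(-38 + C(b(-5), -3))**2 = (-38 + (-1/7 - 15*(1 + (1/2)*(-5))))**2 = (-38 + (-1/7 - 15*(1 - 5/2)))**2 = (-38 + (-1/7 - 15*(-3/2)))**2 = (-38 + (-1/7 + 45/2))**2 = (-38 + 313/14)**2 = (-219/14)**2 = 47961/196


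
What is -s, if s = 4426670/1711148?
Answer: -2213335/855574 ≈ -2.5870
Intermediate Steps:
s = 2213335/855574 (s = 4426670*(1/1711148) = 2213335/855574 ≈ 2.5870)
-s = -1*2213335/855574 = -2213335/855574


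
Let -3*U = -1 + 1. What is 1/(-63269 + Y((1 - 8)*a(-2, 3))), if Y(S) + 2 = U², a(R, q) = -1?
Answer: -1/63271 ≈ -1.5805e-5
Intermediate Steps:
U = 0 (U = -(-1 + 1)/3 = -⅓*0 = 0)
Y(S) = -2 (Y(S) = -2 + 0² = -2 + 0 = -2)
1/(-63269 + Y((1 - 8)*a(-2, 3))) = 1/(-63269 - 2) = 1/(-63271) = -1/63271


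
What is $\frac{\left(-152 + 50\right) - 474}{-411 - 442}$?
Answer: $\frac{576}{853} \approx 0.67526$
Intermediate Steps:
$\frac{\left(-152 + 50\right) - 474}{-411 - 442} = \frac{-102 - 474}{-853} = \left(-576\right) \left(- \frac{1}{853}\right) = \frac{576}{853}$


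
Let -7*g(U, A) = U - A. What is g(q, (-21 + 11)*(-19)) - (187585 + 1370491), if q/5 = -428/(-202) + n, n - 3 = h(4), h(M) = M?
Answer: -1101545147/707 ≈ -1.5581e+6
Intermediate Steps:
n = 7 (n = 3 + 4 = 7)
q = 4605/101 (q = 5*(-428/(-202) + 7) = 5*(-428*(-1/202) + 7) = 5*(214/101 + 7) = 5*(921/101) = 4605/101 ≈ 45.594)
g(U, A) = -U/7 + A/7 (g(U, A) = -(U - A)/7 = -U/7 + A/7)
g(q, (-21 + 11)*(-19)) - (187585 + 1370491) = (-1/7*4605/101 + ((-21 + 11)*(-19))/7) - (187585 + 1370491) = (-4605/707 + (-10*(-19))/7) - 1*1558076 = (-4605/707 + (1/7)*190) - 1558076 = (-4605/707 + 190/7) - 1558076 = 14585/707 - 1558076 = -1101545147/707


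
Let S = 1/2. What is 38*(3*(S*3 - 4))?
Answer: -285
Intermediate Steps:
S = 1/2 ≈ 0.50000
38*(3*(S*3 - 4)) = 38*(3*((1/2)*3 - 4)) = 38*(3*(3/2 - 4)) = 38*(3*(-5/2)) = 38*(-15/2) = -285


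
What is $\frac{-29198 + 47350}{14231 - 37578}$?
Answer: $- \frac{18152}{23347} \approx -0.77749$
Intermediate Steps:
$\frac{-29198 + 47350}{14231 - 37578} = \frac{18152}{-23347} = 18152 \left(- \frac{1}{23347}\right) = - \frac{18152}{23347}$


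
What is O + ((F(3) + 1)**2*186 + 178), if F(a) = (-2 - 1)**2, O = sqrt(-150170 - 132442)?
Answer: 18778 + 2*I*sqrt(70653) ≈ 18778.0 + 531.61*I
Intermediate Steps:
O = 2*I*sqrt(70653) (O = sqrt(-282612) = 2*I*sqrt(70653) ≈ 531.61*I)
F(a) = 9 (F(a) = (-3)**2 = 9)
O + ((F(3) + 1)**2*186 + 178) = 2*I*sqrt(70653) + ((9 + 1)**2*186 + 178) = 2*I*sqrt(70653) + (10**2*186 + 178) = 2*I*sqrt(70653) + (100*186 + 178) = 2*I*sqrt(70653) + (18600 + 178) = 2*I*sqrt(70653) + 18778 = 18778 + 2*I*sqrt(70653)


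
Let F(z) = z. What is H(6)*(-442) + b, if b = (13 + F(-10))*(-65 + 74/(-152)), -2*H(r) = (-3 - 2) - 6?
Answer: -199687/76 ≈ -2627.5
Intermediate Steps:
H(r) = 11/2 (H(r) = -((-3 - 2) - 6)/2 = -(-5 - 6)/2 = -1/2*(-11) = 11/2)
b = -14931/76 (b = (13 - 10)*(-65 + 74/(-152)) = 3*(-65 + 74*(-1/152)) = 3*(-65 - 37/76) = 3*(-4977/76) = -14931/76 ≈ -196.46)
H(6)*(-442) + b = (11/2)*(-442) - 14931/76 = -2431 - 14931/76 = -199687/76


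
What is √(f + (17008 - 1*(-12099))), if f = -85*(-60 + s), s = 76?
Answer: 3*√3083 ≈ 166.57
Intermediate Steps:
f = -1360 (f = -85*(-60 + 76) = -85*16 = -1360)
√(f + (17008 - 1*(-12099))) = √(-1360 + (17008 - 1*(-12099))) = √(-1360 + (17008 + 12099)) = √(-1360 + 29107) = √27747 = 3*√3083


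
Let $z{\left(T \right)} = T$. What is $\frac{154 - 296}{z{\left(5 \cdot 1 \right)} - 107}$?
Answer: $\frac{71}{51} \approx 1.3922$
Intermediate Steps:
$\frac{154 - 296}{z{\left(5 \cdot 1 \right)} - 107} = \frac{154 - 296}{5 \cdot 1 - 107} = - \frac{142}{5 - 107} = - \frac{142}{-102} = \left(-142\right) \left(- \frac{1}{102}\right) = \frac{71}{51}$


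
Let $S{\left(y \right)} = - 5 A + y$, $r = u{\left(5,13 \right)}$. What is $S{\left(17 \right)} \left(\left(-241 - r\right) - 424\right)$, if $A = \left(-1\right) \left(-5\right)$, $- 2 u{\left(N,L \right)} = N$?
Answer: $5300$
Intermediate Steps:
$u{\left(N,L \right)} = - \frac{N}{2}$
$A = 5$
$r = - \frac{5}{2}$ ($r = \left(- \frac{1}{2}\right) 5 = - \frac{5}{2} \approx -2.5$)
$S{\left(y \right)} = -25 + y$ ($S{\left(y \right)} = \left(-5\right) 5 + y = -25 + y$)
$S{\left(17 \right)} \left(\left(-241 - r\right) - 424\right) = \left(-25 + 17\right) \left(\left(-241 - - \frac{5}{2}\right) - 424\right) = - 8 \left(\left(-241 + \frac{5}{2}\right) - 424\right) = - 8 \left(- \frac{477}{2} - 424\right) = \left(-8\right) \left(- \frac{1325}{2}\right) = 5300$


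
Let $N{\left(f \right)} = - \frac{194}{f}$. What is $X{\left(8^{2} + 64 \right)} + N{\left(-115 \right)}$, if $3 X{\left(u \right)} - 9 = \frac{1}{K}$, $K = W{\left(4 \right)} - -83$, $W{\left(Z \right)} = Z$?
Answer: $\frac{140794}{30015} \approx 4.6908$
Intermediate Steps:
$K = 87$ ($K = 4 - -83 = 4 + 83 = 87$)
$X{\left(u \right)} = \frac{784}{261}$ ($X{\left(u \right)} = 3 + \frac{1}{3 \cdot 87} = 3 + \frac{1}{3} \cdot \frac{1}{87} = 3 + \frac{1}{261} = \frac{784}{261}$)
$X{\left(8^{2} + 64 \right)} + N{\left(-115 \right)} = \frac{784}{261} - \frac{194}{-115} = \frac{784}{261} - - \frac{194}{115} = \frac{784}{261} + \frac{194}{115} = \frac{140794}{30015}$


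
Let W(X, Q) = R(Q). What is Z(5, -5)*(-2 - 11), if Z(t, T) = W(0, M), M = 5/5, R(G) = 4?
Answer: -52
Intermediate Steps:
M = 1 (M = 5*(⅕) = 1)
W(X, Q) = 4
Z(t, T) = 4
Z(5, -5)*(-2 - 11) = 4*(-2 - 11) = 4*(-13) = -52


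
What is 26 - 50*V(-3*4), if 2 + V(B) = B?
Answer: 726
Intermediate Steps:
V(B) = -2 + B
26 - 50*V(-3*4) = 26 - 50*(-2 - 3*4) = 26 - 50*(-2 - 12) = 26 - 50*(-14) = 26 + 700 = 726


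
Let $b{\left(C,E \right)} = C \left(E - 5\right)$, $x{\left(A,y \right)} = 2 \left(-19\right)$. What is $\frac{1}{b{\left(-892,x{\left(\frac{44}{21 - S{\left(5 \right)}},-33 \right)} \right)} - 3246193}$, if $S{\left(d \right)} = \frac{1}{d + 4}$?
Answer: $- \frac{1}{3207837} \approx -3.1174 \cdot 10^{-7}$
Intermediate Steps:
$S{\left(d \right)} = \frac{1}{4 + d}$
$x{\left(A,y \right)} = -38$
$b{\left(C,E \right)} = C \left(-5 + E\right)$
$\frac{1}{b{\left(-892,x{\left(\frac{44}{21 - S{\left(5 \right)}},-33 \right)} \right)} - 3246193} = \frac{1}{- 892 \left(-5 - 38\right) - 3246193} = \frac{1}{\left(-892\right) \left(-43\right) - 3246193} = \frac{1}{38356 - 3246193} = \frac{1}{-3207837} = - \frac{1}{3207837}$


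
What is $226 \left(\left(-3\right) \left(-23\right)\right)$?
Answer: $15594$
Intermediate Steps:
$226 \left(\left(-3\right) \left(-23\right)\right) = 226 \cdot 69 = 15594$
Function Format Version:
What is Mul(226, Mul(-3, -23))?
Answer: 15594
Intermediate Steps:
Mul(226, Mul(-3, -23)) = Mul(226, 69) = 15594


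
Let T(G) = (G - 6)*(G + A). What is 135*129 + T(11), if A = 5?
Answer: 17495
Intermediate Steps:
T(G) = (-6 + G)*(5 + G) (T(G) = (G - 6)*(G + 5) = (-6 + G)*(5 + G))
135*129 + T(11) = 135*129 + (-30 + 11**2 - 1*11) = 17415 + (-30 + 121 - 11) = 17415 + 80 = 17495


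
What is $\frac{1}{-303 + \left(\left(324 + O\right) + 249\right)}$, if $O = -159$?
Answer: $\frac{1}{111} \approx 0.009009$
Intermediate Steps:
$\frac{1}{-303 + \left(\left(324 + O\right) + 249\right)} = \frac{1}{-303 + \left(\left(324 - 159\right) + 249\right)} = \frac{1}{-303 + \left(165 + 249\right)} = \frac{1}{-303 + 414} = \frac{1}{111}$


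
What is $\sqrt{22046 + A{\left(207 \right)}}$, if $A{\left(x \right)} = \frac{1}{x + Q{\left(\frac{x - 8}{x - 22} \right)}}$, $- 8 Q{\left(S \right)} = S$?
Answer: $\frac{\sqrt{2066472517044646}}{306161} \approx 148.48$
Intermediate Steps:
$Q{\left(S \right)} = - \frac{S}{8}$
$A{\left(x \right)} = \frac{1}{x - \frac{-8 + x}{8 \left(-22 + x\right)}}$ ($A{\left(x \right)} = \frac{1}{x - \frac{\left(x - 8\right) \frac{1}{x - 22}}{8}} = \frac{1}{x - \frac{\left(-8 + x\right) \frac{1}{-22 + x}}{8}} = \frac{1}{x - \frac{\frac{1}{-22 + x} \left(-8 + x\right)}{8}} = \frac{1}{x - \frac{-8 + x}{8 \left(-22 + x\right)}}$)
$\sqrt{22046 + A{\left(207 \right)}} = \sqrt{22046 + \frac{8 \left(-22 + 207\right)}{8 - 207 + 8 \cdot 207 \left(-22 + 207\right)}} = \sqrt{22046 + 8 \frac{1}{8 - 207 + 8 \cdot 207 \cdot 185} \cdot 185} = \sqrt{22046 + 8 \frac{1}{8 - 207 + 306360} \cdot 185} = \sqrt{22046 + 8 \cdot \frac{1}{306161} \cdot 185} = \sqrt{22046 + \frac{1480}{306161}} = \sqrt{\frac{6749626886}{306161}} = \frac{\sqrt{2066472517044646}}{306161}$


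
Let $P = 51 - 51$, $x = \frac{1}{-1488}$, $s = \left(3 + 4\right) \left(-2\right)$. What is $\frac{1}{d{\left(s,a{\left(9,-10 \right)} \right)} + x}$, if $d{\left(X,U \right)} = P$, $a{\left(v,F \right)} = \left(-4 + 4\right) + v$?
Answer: $-1488$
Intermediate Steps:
$a{\left(v,F \right)} = v$ ($a{\left(v,F \right)} = 0 + v = v$)
$s = -14$ ($s = 7 \left(-2\right) = -14$)
$x = - \frac{1}{1488} \approx -0.00067204$
$P = 0$ ($P = 51 - 51 = 0$)
$d{\left(X,U \right)} = 0$
$\frac{1}{d{\left(s,a{\left(9,-10 \right)} \right)} + x} = \frac{1}{0 - \frac{1}{1488}} = \frac{1}{- \frac{1}{1488}} = -1488$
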